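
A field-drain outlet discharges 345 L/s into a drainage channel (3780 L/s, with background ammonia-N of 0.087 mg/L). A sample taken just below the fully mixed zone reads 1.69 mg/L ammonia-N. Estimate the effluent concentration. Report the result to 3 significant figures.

19.3 mg/L

Mass balance: 3780·0.08700 + 345.0·Cₑ = 4125·1.690
→ Cₑ = (4125·1.690 − 3780·0.08700) / 345.0 = 19.25 mg/L.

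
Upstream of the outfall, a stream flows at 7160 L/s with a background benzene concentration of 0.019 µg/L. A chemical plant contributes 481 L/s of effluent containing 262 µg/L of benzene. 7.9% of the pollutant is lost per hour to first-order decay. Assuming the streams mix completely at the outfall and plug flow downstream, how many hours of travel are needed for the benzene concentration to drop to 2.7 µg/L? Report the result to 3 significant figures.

22.0 h

Flow-weighted average: C = (7160·0.01900 + 481.0·262.0) / 7641 = 126200/7641 = 16.51 µg/L.
7.9%/h lost → k = −ln(1 − 0.079) = 0.08230 h⁻¹.
16.51·exp(−k·t) = 2.7 → t = ln(16.51/2.7)/k = 79210 s = 22.00 h.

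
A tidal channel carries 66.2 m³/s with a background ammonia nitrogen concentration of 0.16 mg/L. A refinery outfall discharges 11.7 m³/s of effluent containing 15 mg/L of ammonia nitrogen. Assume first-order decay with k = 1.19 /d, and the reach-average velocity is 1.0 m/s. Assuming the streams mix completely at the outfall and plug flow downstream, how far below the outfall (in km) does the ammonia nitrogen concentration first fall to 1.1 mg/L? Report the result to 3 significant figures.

56.3 km

After mixing, C = (66.20·0.1600 + 11.70·15.00) / 77.90 = 186.1/77.90 = 2.389 mg/L.
Set 2.389·exp(−k·t) = 1.1 → t = ln(2.389/1.1)/k = 56310 s = 15.64 h.
Distance = v·t = 1.0·56310 = 56310 m = 56.31 km.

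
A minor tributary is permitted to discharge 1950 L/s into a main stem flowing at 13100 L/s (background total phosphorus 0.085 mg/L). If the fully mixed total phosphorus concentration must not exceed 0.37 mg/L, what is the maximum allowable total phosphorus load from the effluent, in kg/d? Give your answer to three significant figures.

385 kg/d

Mass balance at the limit: 13100·0.08500 + 1950·Cₑ = 15050·0.37 → Cₑ = 2.285 mg/L.
1950 L/s = 1.950 m³/s. Load = 1.950 m³/s × 2.285 g/m³ × 86 400 s/d = 384.9 kg/d.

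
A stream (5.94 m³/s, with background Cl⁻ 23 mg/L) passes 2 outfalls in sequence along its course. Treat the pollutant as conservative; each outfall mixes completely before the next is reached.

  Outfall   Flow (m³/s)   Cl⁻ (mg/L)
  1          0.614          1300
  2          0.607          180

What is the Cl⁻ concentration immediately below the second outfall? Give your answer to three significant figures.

After outfall 1: Q = 5.940 + 0.6140 = 6.554 m³/s; C = (5.940·23.00 + 0.6140·1300)/6.554 = 142.6 mg/L.
After outfall 2: Q = 6.554 + 0.6070 = 7.161 m³/s; C = (6.554·142.6 + 0.6070·180.0)/7.161 = 145.8 mg/L.

146 mg/L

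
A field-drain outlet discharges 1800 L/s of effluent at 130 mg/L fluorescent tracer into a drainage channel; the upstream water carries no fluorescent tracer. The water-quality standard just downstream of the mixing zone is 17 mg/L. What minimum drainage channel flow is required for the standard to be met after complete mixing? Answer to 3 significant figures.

12000 L/s

Set C_mix = 17: (Q·0 + 1800·130.0) / (Q + 1800) = 17
→ Q = 1800·(130.0 − 17)/(17 − 0) = 11960 L/s.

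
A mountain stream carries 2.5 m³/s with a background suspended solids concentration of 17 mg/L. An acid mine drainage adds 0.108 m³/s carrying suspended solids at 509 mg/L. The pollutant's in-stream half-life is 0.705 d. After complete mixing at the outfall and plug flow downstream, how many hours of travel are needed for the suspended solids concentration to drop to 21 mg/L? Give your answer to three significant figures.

14.1 h

After mixing, C = (2.500·17.00 + 0.1080·509.0) / 2.608 = 97.47/2.608 = 37.37 mg/L.
Half-life 0.705 d → k = ln 2 / 0.705 = 0.9832 d⁻¹.
37.37·exp(−k·t) = 21 → t = ln(37.37/21)/k = 50660 s = 14.07 h.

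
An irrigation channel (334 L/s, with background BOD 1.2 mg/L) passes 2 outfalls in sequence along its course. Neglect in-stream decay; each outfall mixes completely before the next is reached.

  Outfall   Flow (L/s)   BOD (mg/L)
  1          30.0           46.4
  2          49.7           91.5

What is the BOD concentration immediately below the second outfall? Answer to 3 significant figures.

Outfall 1: combined Q = 364.0 L/s; C = (334.0·1.200 + 30.00·46.40)/364.0 = 4.925 mg/L.
Outfall 2: combined Q = 413.7 L/s; C = (364.0·4.925 + 49.70·91.50)/413.7 = 15.33 mg/L.

15.3 mg/L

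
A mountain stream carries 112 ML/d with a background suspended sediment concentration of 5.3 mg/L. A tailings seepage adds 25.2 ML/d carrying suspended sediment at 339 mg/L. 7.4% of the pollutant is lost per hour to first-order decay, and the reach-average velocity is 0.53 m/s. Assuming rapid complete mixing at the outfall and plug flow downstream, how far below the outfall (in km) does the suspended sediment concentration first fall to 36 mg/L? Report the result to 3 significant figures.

Conservation of mass: C = (112.0·5.300 + 25.20·339.0) / 137.2 = 9136/137.2 = 66.59 mg/L.
7.4%/h lost → k = −ln(1 − 0.074) = 0.07688 h⁻¹.
Set 66.59·exp(−k·t) = 36 → t = ln(66.59/36)/k = 28800 s = 8.000 h.
Distance = v·t = 0.53·28800 = 15260 m = 15.26 km.

15.3 km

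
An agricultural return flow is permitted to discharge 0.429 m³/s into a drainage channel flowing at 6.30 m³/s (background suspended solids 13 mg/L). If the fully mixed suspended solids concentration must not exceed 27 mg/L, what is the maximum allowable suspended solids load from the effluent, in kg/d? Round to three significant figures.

8620 kg/d

Mass balance at the limit: 6.300·13.00 + 0.4290·Cₑ = 6.729·27 → Cₑ = 232.6 mg/L.
Load = 0.4290 m³/s × 232.6 g/m³ × 86 400 s/d = 8621 kg/d.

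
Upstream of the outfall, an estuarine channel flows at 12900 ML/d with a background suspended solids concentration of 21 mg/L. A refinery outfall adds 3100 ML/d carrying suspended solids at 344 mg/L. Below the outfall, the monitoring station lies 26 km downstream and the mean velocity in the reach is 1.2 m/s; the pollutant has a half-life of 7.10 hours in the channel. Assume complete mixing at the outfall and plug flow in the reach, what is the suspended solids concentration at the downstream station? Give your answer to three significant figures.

After mixing, C = (12900·21.00 + 3100·344.0) / 16000 = 1337000/16000 = 83.58 mg/L.
Travel time t = 26·1000 / 1.2 = 21670 s = 6.019 h.
Half-life 7.10 h → k = ln 2 / 7.10 = 0.09763 h⁻¹ = 2.343 d⁻¹.
Decay over the reach: 83.58·exp(−kt) = 83.58·0.5557 = 46.44 mg/L.

46.4 mg/L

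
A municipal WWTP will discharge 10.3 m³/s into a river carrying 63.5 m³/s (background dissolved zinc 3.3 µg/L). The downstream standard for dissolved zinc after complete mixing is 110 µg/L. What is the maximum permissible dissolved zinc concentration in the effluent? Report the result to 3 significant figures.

At the limit, (Qr·Cr + Qe·Cₑ)/(Qr + Qe) = 110:
Cₑ = (73.80·110 − 63.50·3.300) / 10.30 = 767.8 µg/L.

768 µg/L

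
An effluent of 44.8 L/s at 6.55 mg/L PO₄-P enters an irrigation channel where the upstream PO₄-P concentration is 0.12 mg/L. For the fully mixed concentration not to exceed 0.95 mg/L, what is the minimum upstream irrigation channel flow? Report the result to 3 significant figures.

302 L/s

Set C_mix = 0.95: (Q·0.1200 + 44.80·6.550) / (Q + 44.80) = 0.95
→ Q = 44.80·(6.550 − 0.95)/(0.95 − 0.1200) = 302.3 L/s.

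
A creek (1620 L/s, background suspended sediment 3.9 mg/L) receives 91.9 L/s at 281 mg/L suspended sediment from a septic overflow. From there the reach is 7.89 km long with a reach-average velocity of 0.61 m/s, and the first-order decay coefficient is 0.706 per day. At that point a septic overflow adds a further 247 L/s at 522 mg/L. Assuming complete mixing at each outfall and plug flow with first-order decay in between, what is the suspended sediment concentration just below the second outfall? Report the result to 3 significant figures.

Mass balance: C = (1620·3.900 + 91.90·281.0) / 1712 = 32140/1712 = 18.78 mg/L; combined flow 1712 L/s.
Travel time t = 7.89·1000 / 0.61 = 12930 s = 3.593 h.
First-order decay: C = 18.78·exp(−k·t) = 18.78·0.8997 = 16.89 mg/L.
At the second outfall, C = (1712·16.89 + 247.0·522.0) / (1712 + 247.0) = 80.58 mg/L.

80.6 mg/L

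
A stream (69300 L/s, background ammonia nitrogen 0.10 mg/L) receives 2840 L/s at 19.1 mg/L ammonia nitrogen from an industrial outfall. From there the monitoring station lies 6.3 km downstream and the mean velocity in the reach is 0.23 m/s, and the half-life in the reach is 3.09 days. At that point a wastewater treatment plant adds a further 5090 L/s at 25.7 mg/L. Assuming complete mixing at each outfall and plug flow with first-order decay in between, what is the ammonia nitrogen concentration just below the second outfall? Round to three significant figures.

Conservation of mass: C = (69300·0.1000 + 2840·19.10) / 72140 = 61170/72140 = 0.8480 mg/L; combined flow 72140 L/s.
Travel time t = 6.3·1000 / 0.23 = 27390 s = 7.609 h.
Half-life 3.09 d → k = ln 2 / 3.09 = 0.2243 d⁻¹.
After decay, C = 0.8480 × e^(−kt) = 0.8480 × 0.9314 = 0.7898 mg/L.
At the second outfall, C = (72140·0.7898 + 5090·25.70) / (72140 + 5090) = 2.432 mg/L.

2.43 mg/L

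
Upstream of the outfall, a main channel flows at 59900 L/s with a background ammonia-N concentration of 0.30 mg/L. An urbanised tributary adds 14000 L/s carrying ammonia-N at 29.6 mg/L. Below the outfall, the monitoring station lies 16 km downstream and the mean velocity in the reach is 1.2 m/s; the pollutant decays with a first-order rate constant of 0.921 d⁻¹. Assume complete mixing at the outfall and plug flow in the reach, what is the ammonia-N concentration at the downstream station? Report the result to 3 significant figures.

5.08 mg/L

Flow-weighted average: C = (59900·0.3000 + 14000·29.60) / 73900 = 432400/73900 = 5.851 mg/L.
Travel time t = 16·1000 / 1.2 = 13330 s = 3.704 h.
Applying C = C₀e^(−kt): 5.851 × 0.8675 = 5.076 mg/L.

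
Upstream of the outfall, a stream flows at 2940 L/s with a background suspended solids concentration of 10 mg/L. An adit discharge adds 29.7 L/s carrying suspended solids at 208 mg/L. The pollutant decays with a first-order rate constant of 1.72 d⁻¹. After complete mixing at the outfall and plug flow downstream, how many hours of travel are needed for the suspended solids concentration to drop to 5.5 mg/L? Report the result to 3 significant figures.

Conservation of mass: C = (2940·10.00 + 29.70·208.0) / 2970 = 35580/2970 = 11.98 mg/L.
11.98·exp(−k·t) = 5.5 → t = ln(11.98/5.5)/k = 39110 s = 10.86 h.

10.9 h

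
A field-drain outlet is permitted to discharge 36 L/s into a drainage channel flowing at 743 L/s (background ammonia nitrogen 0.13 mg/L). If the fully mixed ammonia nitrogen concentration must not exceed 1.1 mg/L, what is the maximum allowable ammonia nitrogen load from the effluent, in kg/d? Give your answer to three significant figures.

Mass balance at the limit: 743.0·0.1300 + 36.00·Cₑ = 779.0·1.1 → Cₑ = 21.12 mg/L.
36.00 L/s = 0.03600 m³/s. Load = 0.03600 m³/s × 21.12 g/m³ × 86 400 s/d = 65.69 kg/d.

65.7 kg/d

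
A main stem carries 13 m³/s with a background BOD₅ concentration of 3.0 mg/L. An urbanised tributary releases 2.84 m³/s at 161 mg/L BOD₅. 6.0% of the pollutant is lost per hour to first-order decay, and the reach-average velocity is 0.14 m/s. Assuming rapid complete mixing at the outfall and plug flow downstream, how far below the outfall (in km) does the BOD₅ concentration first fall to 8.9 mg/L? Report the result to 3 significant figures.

10.3 km

Mixed concentration C = ΣQC/ΣQ = (13.00·3.000 + 2.840·161.0) / 15.84 = 496.2/15.84 = 31.33 mg/L.
6.0%/h lost → k = −ln(1 − 0.06) = 0.06188 h⁻¹.
Set 31.33·exp(−k·t) = 8.9 → t = ln(31.33/8.9)/k = 73220 s = 20.34 h.
Distance = v·t = 0.14·73220 = 10250 m = 10.25 km.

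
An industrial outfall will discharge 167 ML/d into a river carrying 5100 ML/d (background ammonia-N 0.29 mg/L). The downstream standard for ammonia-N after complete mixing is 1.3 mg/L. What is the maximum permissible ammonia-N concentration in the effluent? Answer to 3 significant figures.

At the limit, (Qr·Cr + Qe·Cₑ)/(Qr + Qe) = 1.3:
Cₑ = (5267·1.3 − 5100·0.2900) / 167.0 = 32.14 mg/L.

32.1 mg/L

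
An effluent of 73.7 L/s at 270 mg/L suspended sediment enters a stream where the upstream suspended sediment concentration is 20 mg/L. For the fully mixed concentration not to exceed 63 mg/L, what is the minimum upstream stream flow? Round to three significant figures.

355 L/s

Set C_mix = 63: (Q·20.00 + 73.70·270.0) / (Q + 73.70) = 63
→ Q = 73.70·(270.0 − 63)/(63 − 20.00) = 354.8 L/s.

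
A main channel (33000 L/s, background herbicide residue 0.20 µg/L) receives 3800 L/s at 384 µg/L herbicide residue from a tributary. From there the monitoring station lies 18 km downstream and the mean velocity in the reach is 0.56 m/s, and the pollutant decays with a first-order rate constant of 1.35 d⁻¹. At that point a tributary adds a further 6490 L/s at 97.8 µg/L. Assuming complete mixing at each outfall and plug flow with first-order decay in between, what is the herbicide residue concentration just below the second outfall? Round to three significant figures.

Mixed concentration C = ΣQC/ΣQ = (33000·0.2000 + 3800·384.0) / 36800 = 1466000/36800 = 39.83 µg/L; combined flow 36800 L/s.
Travel time t = 18·1000 / 0.56 = 32140 s = 8.929 h.
After decay, C = 39.83 × e^(−kt) = 39.83 × 0.6052 = 24.11 µg/L.
Second outfall: C = (36800·24.11 + 6490·97.80)/43290 = 35.15 µg/L.

35.2 µg/L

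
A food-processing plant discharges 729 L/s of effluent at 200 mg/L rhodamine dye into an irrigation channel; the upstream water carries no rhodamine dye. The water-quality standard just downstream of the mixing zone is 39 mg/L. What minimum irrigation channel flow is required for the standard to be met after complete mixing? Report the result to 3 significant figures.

Set C_mix = 39: (Q·0 + 729.0·200.0) / (Q + 729.0) = 39
→ Q = 729.0·(200.0 − 39)/(39 − 0) = 3009 L/s.

3010 L/s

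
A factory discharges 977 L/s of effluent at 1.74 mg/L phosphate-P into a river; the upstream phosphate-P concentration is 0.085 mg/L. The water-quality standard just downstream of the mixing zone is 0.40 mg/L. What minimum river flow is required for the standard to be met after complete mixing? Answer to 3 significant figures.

4160 L/s

Set C_mix = 0.40: (Q·0.08500 + 977.0·1.740) / (Q + 977.0) = 0.40
→ Q = 977.0·(1.740 − 0.40)/(0.40 − 0.08500) = 4156 L/s.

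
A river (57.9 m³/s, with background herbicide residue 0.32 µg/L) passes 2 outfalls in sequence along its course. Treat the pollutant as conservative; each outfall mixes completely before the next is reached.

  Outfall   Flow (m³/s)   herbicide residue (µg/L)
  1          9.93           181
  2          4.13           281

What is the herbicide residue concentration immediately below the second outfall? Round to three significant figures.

41.4 µg/L

After outfall 1: Q = 57.90 + 9.930 = 67.83 m³/s; C = (57.90·0.3200 + 9.930·181.0)/67.83 = 26.77 µg/L.
After outfall 2: Q = 67.83 + 4.130 = 71.96 m³/s; C = (67.83·26.77 + 4.130·281.0)/71.96 = 41.36 µg/L.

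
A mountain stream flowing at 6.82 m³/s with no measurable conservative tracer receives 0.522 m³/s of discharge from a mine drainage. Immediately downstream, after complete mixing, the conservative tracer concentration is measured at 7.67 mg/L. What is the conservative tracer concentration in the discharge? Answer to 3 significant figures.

Mass balance: 6.820·0 + 0.5220·Cₑ = 7.342·7.670
→ Cₑ = (7.342·7.670 − 6.820·0) / 0.5220 = 107.9 mg/L.

108 mg/L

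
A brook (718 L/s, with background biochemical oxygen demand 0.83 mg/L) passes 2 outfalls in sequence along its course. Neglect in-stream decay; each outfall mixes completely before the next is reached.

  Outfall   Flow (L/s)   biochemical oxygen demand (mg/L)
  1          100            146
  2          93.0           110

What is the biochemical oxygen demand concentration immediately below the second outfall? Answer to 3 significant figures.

27.9 mg/L

Below outfall 1: Q → 818.0 L/s, C = (718.0·0.8300 + 100.0·146.0)/818.0 = 18.58 mg/L.
Below outfall 2: Q → 911.0 L/s, C = (818.0·18.58 + 93.00·110.0)/911.0 = 27.91 mg/L.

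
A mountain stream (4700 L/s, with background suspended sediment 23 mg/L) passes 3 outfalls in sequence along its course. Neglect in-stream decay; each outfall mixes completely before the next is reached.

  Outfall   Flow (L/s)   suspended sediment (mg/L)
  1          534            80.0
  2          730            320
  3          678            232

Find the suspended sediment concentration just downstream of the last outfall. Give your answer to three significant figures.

Below outfall 1: Q → 5234 L/s, C = (4700·23.00 + 534.0·80.00)/5234 = 28.82 mg/L.
Below outfall 2: Q → 5964 L/s, C = (5234·28.82 + 730.0·320.0)/5964 = 64.46 mg/L.
Below outfall 3: Q → 6642 L/s, C = (5964·64.46 + 678.0·232.0)/6642 = 81.56 mg/L.

81.6 mg/L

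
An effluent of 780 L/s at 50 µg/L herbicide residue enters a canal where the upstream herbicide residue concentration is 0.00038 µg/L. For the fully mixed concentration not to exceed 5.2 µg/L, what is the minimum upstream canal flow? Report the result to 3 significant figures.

6720 L/s

Set C_mix = 5.2: (Q·0.0003800 + 780.0·50.00) / (Q + 780.0) = 5.2
→ Q = 780.0·(50.00 − 5.2)/(5.2 − 0.0003800) = 6720 L/s.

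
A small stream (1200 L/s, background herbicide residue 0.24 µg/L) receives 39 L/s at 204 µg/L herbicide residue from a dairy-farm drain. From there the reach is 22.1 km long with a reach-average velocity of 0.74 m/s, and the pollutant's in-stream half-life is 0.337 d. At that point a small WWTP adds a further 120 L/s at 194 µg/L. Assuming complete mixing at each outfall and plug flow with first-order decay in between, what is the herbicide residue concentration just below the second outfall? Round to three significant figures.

20.1 µg/L

Flow-weighted average: C = (1200·0.2400 + 39.00·204.0) / 1239 = 8244/1239 = 6.654 µg/L; combined flow 1239 L/s.
Travel time t = 22.1·1000 / 0.74 = 29860 s = 8.296 h.
Half-life 0.337 d → k = ln 2 / 0.337 = 2.057 d⁻¹.
First-order decay: C = 6.654·exp(−k·t) = 6.654·0.4912 = 3.268 µg/L.
At the second outfall, C = (1239·3.268 + 120.0·194.0) / (1239 + 120.0) = 20.11 µg/L.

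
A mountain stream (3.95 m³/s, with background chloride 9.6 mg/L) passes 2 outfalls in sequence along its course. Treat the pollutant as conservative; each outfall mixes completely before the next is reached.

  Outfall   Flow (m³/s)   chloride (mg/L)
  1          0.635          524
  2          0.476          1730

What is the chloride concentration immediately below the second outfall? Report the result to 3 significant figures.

Outfall 1: combined Q = 4.585 m³/s; C = (3.950·9.600 + 0.6350·524.0)/4.585 = 80.84 mg/L.
Outfall 2: combined Q = 5.061 m³/s; C = (4.585·80.84 + 0.4760·1730)/5.061 = 235.9 mg/L.

236 mg/L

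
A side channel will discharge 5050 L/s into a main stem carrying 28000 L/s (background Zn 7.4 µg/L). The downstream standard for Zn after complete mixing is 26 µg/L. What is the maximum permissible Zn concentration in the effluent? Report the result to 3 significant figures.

129 µg/L

At the limit, (Qr·Cr + Qe·Cₑ)/(Qr + Qe) = 26:
Cₑ = (33050·26 − 28000·7.400) / 5050 = 129.1 µg/L.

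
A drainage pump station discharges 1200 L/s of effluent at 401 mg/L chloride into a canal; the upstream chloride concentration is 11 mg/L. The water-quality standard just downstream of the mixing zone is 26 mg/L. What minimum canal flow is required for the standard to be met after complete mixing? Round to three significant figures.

30000 L/s

Set C_mix = 26: (Q·11.00 + 1200·401.0) / (Q + 1200) = 26
→ Q = 1200·(401.0 − 26)/(26 − 11.00) = 30000 L/s.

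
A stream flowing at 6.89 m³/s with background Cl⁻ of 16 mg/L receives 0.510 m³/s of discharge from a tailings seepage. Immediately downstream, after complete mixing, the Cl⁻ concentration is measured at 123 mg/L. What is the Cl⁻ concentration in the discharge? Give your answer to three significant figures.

Mass balance: 6.890·16.00 + 0.5100·Cₑ = 7.400·123.0
→ Cₑ = (7.400·123.0 − 6.890·16.00) / 0.5100 = 1569 mg/L.

1570 mg/L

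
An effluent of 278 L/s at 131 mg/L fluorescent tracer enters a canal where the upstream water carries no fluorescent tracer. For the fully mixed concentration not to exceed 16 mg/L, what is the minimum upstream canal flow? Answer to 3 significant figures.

Set C_mix = 16: (Q·0 + 278.0·131.0) / (Q + 278.0) = 16
→ Q = 278.0·(131.0 − 16)/(16 − 0) = 1998 L/s.

2000 L/s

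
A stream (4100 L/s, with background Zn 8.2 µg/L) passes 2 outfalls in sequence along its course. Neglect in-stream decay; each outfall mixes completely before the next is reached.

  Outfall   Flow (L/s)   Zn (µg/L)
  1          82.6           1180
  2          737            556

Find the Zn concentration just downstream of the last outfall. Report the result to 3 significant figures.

110 µg/L

After outfall 1: Q = 4100 + 82.60 = 4183 L/s; C = (4100·8.200 + 82.60·1180)/4183 = 31.34 µg/L.
After outfall 2: Q = 4183 + 737.0 = 4920 L/s; C = (4183·31.34 + 737.0·556.0)/4920 = 109.9 µg/L.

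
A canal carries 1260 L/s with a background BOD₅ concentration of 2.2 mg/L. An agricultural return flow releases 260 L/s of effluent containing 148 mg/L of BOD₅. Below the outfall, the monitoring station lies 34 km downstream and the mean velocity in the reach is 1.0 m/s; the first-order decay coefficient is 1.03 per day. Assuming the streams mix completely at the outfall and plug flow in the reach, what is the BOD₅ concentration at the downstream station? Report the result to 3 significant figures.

18.1 mg/L

After mixing, C = (1260·2.200 + 260.0·148.0) / 1520 = 41250/1520 = 27.14 mg/L.
Travel time t = 34·1000 / 1.0 = 34000 s = 9.444 h.
Decay over the reach: 27.14·exp(−kt) = 27.14·0.6668 = 18.10 mg/L.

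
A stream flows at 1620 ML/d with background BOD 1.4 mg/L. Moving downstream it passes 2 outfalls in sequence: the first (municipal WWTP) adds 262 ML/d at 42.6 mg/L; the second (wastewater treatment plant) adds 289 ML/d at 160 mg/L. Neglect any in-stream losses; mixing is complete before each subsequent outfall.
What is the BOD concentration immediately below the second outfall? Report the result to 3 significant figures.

27.5 mg/L

After outfall 1: Q = 1620 + 262.0 = 1882 ML/d; C = (1620·1.400 + 262.0·42.60)/1882 = 7.136 mg/L.
After outfall 2: Q = 1882 + 289.0 = 2171 ML/d; C = (1882·7.136 + 289.0·160.0)/2171 = 27.48 mg/L.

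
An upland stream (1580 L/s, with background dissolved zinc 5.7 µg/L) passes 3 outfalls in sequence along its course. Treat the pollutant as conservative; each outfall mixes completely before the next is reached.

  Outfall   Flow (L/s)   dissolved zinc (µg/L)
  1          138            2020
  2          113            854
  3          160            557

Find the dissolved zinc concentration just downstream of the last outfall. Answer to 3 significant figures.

238 µg/L

Outfall 1: combined Q = 1718 L/s; C = (1580·5.700 + 138.0·2020)/1718 = 167.5 µg/L.
Outfall 2: combined Q = 1831 L/s; C = (1718·167.5 + 113.0·854.0)/1831 = 209.9 µg/L.
Outfall 3: combined Q = 1991 L/s; C = (1831·209.9 + 160.0·557.0)/1991 = 237.8 µg/L.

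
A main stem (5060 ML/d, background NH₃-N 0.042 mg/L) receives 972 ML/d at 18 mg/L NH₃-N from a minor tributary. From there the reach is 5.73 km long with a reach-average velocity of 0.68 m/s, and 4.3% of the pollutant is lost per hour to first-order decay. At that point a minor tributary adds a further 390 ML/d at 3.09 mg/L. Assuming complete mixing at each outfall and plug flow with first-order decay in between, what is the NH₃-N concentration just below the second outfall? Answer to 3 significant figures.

Mass balance: C = (5060·0.04200 + 972.0·18.00) / 6032 = 17710/6032 = 2.936 mg/L; combined flow 6032 ML/d.
Travel time t = 5.73·1000 / 0.68 = 8426 s = 2.341 h.
4.3%/h lost → k = −ln(1 − 0.043) = 0.04395 h⁻¹.
Applying C = C₀e^(−kt): 2.936 × 0.9022 = 2.649 mg/L.
Second outfall: C = (6032·2.649 + 390.0·3.090)/6422 = 2.676 mg/L.

2.68 mg/L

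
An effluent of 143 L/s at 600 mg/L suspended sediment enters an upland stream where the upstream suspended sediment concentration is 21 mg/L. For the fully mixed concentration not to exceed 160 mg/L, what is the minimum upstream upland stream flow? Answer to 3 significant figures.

453 L/s

Set C_mix = 160: (Q·21.00 + 143.0·600.0) / (Q + 143.0) = 160
→ Q = 143.0·(600.0 − 160)/(160 − 21.00) = 452.7 L/s.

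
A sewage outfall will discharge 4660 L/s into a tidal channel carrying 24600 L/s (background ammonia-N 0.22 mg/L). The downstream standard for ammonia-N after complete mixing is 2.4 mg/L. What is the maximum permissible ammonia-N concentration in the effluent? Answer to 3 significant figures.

At the limit, (Qr·Cr + Qe·Cₑ)/(Qr + Qe) = 2.4:
Cₑ = (29260·2.4 − 24600·0.2200) / 4660 = 13.91 mg/L.

13.9 mg/L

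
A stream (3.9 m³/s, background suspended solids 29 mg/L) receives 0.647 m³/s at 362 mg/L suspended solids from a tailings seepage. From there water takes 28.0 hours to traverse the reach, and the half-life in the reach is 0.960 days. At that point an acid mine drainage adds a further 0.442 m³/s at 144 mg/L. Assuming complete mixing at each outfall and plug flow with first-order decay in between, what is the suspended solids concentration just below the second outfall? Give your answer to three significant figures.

After mixing, C = (3.900·29.00 + 0.6470·362.0) / 4.547 = 347.3/4.547 = 76.38 mg/L; combined flow 4.547 m³/s.
Half-life 0.960 d → k = ln 2 / 0.960 = 0.7220 d⁻¹.
First-order decay: C = 76.38·exp(−k·t) = 76.38·0.4307 = 32.90 mg/L.
At the second outfall, C = (4.547·32.90 + 0.4420·144.0) / (4.547 + 0.4420) = 42.74 mg/L.

42.7 mg/L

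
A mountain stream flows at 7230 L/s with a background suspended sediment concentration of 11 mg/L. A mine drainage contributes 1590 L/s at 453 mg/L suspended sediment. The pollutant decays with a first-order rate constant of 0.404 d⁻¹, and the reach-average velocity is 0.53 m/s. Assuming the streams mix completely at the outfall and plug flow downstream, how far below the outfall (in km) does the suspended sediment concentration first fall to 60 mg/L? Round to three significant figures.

46.8 km

Conservation of mass: C = (7230·11.00 + 1590·453.0) / 8820 = 799800/8820 = 90.68 mg/L.
Set 90.68·exp(−k·t) = 60 → t = ln(90.68/60)/k = 88320 s = 24.53 h.
Distance = v·t = 0.53·88320 = 46810 m = 46.81 km.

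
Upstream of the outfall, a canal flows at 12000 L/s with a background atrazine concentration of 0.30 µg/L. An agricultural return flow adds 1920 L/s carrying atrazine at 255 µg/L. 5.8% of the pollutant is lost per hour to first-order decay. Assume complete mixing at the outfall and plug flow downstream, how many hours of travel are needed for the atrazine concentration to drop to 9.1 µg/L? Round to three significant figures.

22.8 h

After mixing, C = (12000·0.3000 + 1920·255.0) / 13920 = 493200/13920 = 35.43 µg/L.
5.8%/h lost → k = −ln(1 − 0.058) = 0.05975 h⁻¹.
35.43·exp(−k·t) = 9.1 → t = ln(35.43/9.1)/k = 81900 s = 22.75 h.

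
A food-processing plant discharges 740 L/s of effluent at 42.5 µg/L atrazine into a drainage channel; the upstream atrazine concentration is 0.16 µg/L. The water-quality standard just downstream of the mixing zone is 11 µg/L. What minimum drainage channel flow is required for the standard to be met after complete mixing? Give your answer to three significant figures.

Set C_mix = 11: (Q·0.1600 + 740.0·42.50) / (Q + 740.0) = 11
→ Q = 740.0·(42.50 − 11)/(11 − 0.1600) = 2150 L/s.

2150 L/s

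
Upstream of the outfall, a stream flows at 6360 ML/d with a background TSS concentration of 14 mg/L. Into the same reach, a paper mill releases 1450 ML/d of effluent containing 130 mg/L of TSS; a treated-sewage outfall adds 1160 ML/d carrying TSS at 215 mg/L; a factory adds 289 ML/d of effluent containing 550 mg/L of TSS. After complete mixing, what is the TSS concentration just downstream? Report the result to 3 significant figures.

74.1 mg/L

Conservation of mass: C = (6360·14.00 + 1450·130.0 + 1160·215.0 + 289.0·550.0) / 9259 = 685900/9259 = 74.08 mg/L.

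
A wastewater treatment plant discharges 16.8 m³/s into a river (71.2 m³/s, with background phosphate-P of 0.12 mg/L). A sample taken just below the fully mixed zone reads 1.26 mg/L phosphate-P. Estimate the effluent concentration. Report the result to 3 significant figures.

Mass balance: 71.20·0.1200 + 16.80·Cₑ = 88.00·1.260
→ Cₑ = (88.00·1.260 − 71.20·0.1200) / 16.80 = 6.091 mg/L.

6.09 mg/L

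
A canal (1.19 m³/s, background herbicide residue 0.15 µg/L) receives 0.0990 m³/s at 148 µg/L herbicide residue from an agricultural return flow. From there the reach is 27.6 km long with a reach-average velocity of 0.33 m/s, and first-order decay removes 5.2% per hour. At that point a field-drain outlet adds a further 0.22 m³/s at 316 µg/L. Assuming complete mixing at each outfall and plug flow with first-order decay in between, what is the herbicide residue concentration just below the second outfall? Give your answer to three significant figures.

Conservation of mass: C = (1.190·0.1500 + 0.09900·148.0) / 1.289 = 14.83/1.289 = 11.51 µg/L; combined flow 1.289 m³/s.
Travel time t = 27.6·1000 / 0.33 = 83640 s = 23.23 h.
5.2%/h lost → k = −ln(1 − 0.052) = 0.05340 h⁻¹.
After decay, C = 11.51 × e^(−kt) = 11.51 × 0.2892 = 3.327 µg/L.
At the second outfall, C = (1.289·3.327 + 0.2200·316.0) / (1.289 + 0.2200) = 48.91 µg/L.

48.9 µg/L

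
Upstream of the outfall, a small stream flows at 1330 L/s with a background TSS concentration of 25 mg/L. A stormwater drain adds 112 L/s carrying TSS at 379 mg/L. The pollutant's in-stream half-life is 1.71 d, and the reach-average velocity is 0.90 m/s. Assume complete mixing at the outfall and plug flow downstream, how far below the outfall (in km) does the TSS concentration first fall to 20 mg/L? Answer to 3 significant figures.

185 km

Conservation of mass: C = (1330·25.00 + 112.0·379.0) / 1442 = 75700/1442 = 52.50 mg/L.
Half-life 1.71 d → k = ln 2 / 1.71 = 0.4053 d⁻¹.
Set 52.50·exp(−k·t) = 20 → t = ln(52.50/20)/k = 205700 s = 57.14 h.
Distance = v·t = 0.90·205700 = 185100 m = 185.1 km.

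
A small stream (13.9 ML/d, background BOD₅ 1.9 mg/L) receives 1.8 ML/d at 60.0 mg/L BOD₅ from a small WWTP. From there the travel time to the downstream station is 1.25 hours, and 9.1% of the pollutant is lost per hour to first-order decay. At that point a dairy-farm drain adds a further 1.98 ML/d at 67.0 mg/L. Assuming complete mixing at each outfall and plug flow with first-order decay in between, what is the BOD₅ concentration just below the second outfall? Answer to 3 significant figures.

14.3 mg/L

Mass balance: C = (13.90·1.900 + 1.800·60.00) / 15.70 = 134.4/15.70 = 8.561 mg/L; combined flow 15.70 ML/d.
9.1%/h lost → k = −ln(1 − 0.091) = 0.09541 h⁻¹.
After decay, C = 8.561 × e^(−kt) = 8.561 × 0.8876 = 7.599 mg/L.
At the second outfall, C = (15.70·7.599 + 1.980·67.00) / (15.70 + 1.980) = 14.25 mg/L.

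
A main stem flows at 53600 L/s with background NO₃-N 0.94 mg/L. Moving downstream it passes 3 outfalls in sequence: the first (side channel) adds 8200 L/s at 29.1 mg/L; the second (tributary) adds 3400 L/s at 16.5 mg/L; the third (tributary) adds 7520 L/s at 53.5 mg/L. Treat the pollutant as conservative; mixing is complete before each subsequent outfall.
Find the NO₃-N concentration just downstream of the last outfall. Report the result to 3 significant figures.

Below outfall 1: Q → 61800 L/s, C = (53600·0.9400 + 8200·29.10)/61800 = 4.676 mg/L.
Below outfall 2: Q → 65200 L/s, C = (61800·4.676 + 3400·16.50)/65200 = 5.293 mg/L.
Below outfall 3: Q → 72720 L/s, C = (65200·5.293 + 7520·53.50)/72720 = 10.28 mg/L.

10.3 mg/L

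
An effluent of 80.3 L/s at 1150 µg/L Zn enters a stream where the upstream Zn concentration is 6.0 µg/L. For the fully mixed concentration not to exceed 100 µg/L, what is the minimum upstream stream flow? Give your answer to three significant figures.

Set C_mix = 100: (Q·6.000 + 80.30·1150) / (Q + 80.30) = 100
→ Q = 80.30·(1150 − 100)/(100 − 6.000) = 897.0 L/s.

897 L/s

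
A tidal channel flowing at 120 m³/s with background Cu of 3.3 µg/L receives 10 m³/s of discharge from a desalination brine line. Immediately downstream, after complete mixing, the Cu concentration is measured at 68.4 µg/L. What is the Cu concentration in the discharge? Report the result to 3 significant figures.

850 µg/L

Mass balance: 120.0·3.300 + 10.00·Cₑ = 130.0·68.40
→ Cₑ = (130.0·68.40 − 120.0·3.300) / 10.00 = 849.6 µg/L.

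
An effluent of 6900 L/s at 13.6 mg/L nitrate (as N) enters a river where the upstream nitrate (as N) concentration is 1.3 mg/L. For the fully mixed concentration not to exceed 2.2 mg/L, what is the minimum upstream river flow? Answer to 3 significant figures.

87400 L/s

Set C_mix = 2.2: (Q·1.300 + 6900·13.60) / (Q + 6900) = 2.2
→ Q = 6900·(13.60 − 2.2)/(2.2 − 1.300) = 87400 L/s.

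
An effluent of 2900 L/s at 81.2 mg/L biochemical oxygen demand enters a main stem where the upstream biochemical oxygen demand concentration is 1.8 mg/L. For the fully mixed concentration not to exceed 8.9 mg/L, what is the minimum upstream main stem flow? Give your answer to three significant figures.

Set C_mix = 8.9: (Q·1.800 + 2900·81.20) / (Q + 2900) = 8.9
→ Q = 2900·(81.20 − 8.9)/(8.9 − 1.800) = 29530 L/s.

29500 L/s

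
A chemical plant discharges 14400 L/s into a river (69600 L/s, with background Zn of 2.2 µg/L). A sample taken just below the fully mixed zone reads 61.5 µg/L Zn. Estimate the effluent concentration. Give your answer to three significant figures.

Mass balance: 69600·2.200 + 14400·Cₑ = 84000·61.50
→ Cₑ = (84000·61.50 − 69600·2.200) / 14400 = 348.1 µg/L.

348 µg/L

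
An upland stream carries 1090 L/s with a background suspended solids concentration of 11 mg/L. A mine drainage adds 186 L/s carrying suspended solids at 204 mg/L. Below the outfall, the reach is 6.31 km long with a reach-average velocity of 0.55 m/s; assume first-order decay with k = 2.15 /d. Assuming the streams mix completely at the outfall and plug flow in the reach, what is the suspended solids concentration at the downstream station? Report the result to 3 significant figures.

Mixed concentration C = ΣQC/ΣQ = (1090·11.00 + 186.0·204.0) / 1276 = 49930/1276 = 39.13 mg/L.
Travel time t = 6.31·1000 / 0.55 = 11470 s = 3.187 h.
Decay over the reach: 39.13·exp(−kt) = 39.13·0.7516 = 29.41 mg/L.

29.4 mg/L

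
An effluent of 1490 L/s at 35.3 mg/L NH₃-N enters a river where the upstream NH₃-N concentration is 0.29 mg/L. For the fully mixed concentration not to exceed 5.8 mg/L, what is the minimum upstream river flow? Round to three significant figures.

7980 L/s

Set C_mix = 5.8: (Q·0.2900 + 1490·35.30) / (Q + 1490) = 5.8
→ Q = 1490·(35.30 − 5.8)/(5.8 − 0.2900) = 7977 L/s.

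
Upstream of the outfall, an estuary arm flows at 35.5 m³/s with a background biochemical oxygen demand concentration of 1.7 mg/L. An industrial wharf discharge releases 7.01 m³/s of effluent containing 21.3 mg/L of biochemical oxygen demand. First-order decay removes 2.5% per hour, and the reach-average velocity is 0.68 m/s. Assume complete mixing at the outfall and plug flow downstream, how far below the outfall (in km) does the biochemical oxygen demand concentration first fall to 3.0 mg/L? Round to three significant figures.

Mixed concentration C = ΣQC/ΣQ = (35.50·1.700 + 7.010·21.30) / 42.51 = 209.7/42.51 = 4.932 mg/L.
2.5%/h lost → k = −ln(1 − 0.025) = 0.02532 h⁻¹.
Set 4.932·exp(−k·t) = 3.0 → t = ln(4.932/3.0)/k = 70690 s = 19.64 h.
Distance = v·t = 0.68·70690 = 48070 m = 48.07 km.

48.1 km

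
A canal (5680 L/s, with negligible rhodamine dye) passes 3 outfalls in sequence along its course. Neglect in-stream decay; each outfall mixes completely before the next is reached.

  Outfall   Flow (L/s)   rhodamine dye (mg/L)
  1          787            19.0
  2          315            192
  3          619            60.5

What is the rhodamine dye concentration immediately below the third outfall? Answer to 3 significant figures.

15.3 mg/L

After outfall 1: Q = 5680 + 787.0 = 6467 L/s; C = (5680·0 + 787.0·19.00)/6467 = 2.312 mg/L.
After outfall 2: Q = 6467 + 315.0 = 6782 L/s; C = (6467·2.312 + 315.0·192.0)/6782 = 11.12 mg/L.
After outfall 3: Q = 6782 + 619.0 = 7401 L/s; C = (6782·11.12 + 619.0·60.50)/7401 = 15.25 mg/L.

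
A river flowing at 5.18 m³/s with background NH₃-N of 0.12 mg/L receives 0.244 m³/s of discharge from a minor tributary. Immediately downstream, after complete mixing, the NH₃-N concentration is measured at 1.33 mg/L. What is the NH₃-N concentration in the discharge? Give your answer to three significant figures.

Mass balance: 5.180·0.1200 + 0.2440·Cₑ = 5.424·1.330
→ Cₑ = (5.424·1.330 − 5.180·0.1200) / 0.2440 = 27.02 mg/L.

27.0 mg/L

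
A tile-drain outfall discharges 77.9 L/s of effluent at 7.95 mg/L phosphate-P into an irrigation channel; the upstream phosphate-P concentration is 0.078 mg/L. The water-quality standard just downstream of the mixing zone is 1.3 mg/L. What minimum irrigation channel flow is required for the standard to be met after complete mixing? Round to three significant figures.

Set C_mix = 1.3: (Q·0.07800 + 77.90·7.950) / (Q + 77.90) = 1.3
→ Q = 77.90·(7.950 − 1.3)/(1.3 − 0.07800) = 423.9 L/s.

424 L/s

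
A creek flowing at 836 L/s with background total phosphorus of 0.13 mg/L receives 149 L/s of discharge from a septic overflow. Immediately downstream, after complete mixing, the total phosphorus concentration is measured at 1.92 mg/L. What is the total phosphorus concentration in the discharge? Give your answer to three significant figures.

12.0 mg/L

Mass balance: 836.0·0.1300 + 149.0·Cₑ = 985.0·1.920
→ Cₑ = (985.0·1.920 − 836.0·0.1300) / 149.0 = 11.96 mg/L.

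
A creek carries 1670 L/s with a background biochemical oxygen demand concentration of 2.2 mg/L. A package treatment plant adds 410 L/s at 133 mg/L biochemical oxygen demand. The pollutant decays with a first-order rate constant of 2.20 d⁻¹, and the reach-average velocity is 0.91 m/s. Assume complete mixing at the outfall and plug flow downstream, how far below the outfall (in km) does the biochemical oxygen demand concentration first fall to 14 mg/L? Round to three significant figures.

Mixed concentration C = ΣQC/ΣQ = (1670·2.200 + 410.0·133.0) / 2080 = 58200/2080 = 27.98 mg/L.
Set 27.98·exp(−k·t) = 14 → t = ln(27.98/14)/k = 27200 s = 7.555 h.
Distance = v·t = 0.91·27200 = 24750 m = 24.75 km.

24.7 km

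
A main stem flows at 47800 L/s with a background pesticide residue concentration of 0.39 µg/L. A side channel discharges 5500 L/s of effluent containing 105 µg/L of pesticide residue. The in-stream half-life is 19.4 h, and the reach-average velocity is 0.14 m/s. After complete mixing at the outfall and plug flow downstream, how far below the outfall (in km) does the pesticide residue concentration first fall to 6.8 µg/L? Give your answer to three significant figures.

Flow-weighted average: C = (47800·0.3900 + 5500·105.0) / 53300 = 596100/53300 = 11.18 µg/L.
Half-life 19.4 h → k = ln 2 / 19.4 = 0.03573 h⁻¹ = 0.8575 d⁻¹.
Set 11.18·exp(−k·t) = 6.8 → t = ln(11.18/6.8)/k = 50140 s = 13.93 h.
Distance = v·t = 0.14·50140 = 7019 m = 7.019 km.

7.02 km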